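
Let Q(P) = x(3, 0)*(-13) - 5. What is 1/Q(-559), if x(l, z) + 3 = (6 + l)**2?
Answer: -1/1019 ≈ -0.00098135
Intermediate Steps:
x(l, z) = -3 + (6 + l)**2
Q(P) = -1019 (Q(P) = (-3 + (6 + 3)**2)*(-13) - 5 = (-3 + 9**2)*(-13) - 5 = (-3 + 81)*(-13) - 5 = 78*(-13) - 5 = -1014 - 5 = -1019)
1/Q(-559) = 1/(-1019) = -1/1019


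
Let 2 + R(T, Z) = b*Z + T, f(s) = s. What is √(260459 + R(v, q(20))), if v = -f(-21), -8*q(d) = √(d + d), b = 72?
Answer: 3*√(28942 - 2*√10) ≈ 510.31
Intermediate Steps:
q(d) = -√2*√d/8 (q(d) = -√(d + d)/8 = -√2*√d/8)
v = 21 (v = -1*(-21) = 21)
R(T, Z) = -2 + T + 72*Z (R(T, Z) = -2 + (72*Z + T) = -2 + (T + 72*Z) = -2 + T + 72*Z)
√(260459 + R(v, q(20))) = √(260459 + (-2 + 21 + 72*(-√2*√20/8))) = √(260459 + (-2 + 21 + 72*(-√2*2*√5/8))) = √(260459 + (-2 + 21 + 72*(-√10/4))) = √(260459 + (-2 + 21 - 18*√10)) = √(260459 + (19 - 18*√10)) = √(260478 - 18*√10)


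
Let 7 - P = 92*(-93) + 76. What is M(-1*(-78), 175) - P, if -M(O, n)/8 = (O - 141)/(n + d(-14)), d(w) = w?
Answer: -195129/23 ≈ -8483.9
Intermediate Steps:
P = 8487 (P = 7 - (92*(-93) + 76) = 7 - (-8556 + 76) = 7 - 1*(-8480) = 7 + 8480 = 8487)
M(O, n) = -8*(-141 + O)/(-14 + n) (M(O, n) = -8*(O - 141)/(n - 14) = -8*(-141 + O)/(-14 + n))
M(-1*(-78), 175) - P = 8*(141 - (-1)*(-78))/(-14 + 175) - 1*8487 = 8*(141 - 1*78)/161 - 8487 = 8*(1/161)*(141 - 78) - 8487 = 8*(1/161)*63 - 8487 = 72/23 - 8487 = -195129/23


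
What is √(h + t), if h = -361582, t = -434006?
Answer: 2*I*√198897 ≈ 891.96*I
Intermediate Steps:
√(h + t) = √(-361582 - 434006) = √(-795588) = 2*I*√198897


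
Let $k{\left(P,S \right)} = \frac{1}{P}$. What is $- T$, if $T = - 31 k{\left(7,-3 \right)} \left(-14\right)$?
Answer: $-62$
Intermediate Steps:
$T = 62$ ($T = - \frac{31}{7} \left(-14\right) = \left(-31\right) \frac{1}{7} \left(-14\right) = \left(- \frac{31}{7}\right) \left(-14\right) = 62$)
$- T = \left(-1\right) 62 = -62$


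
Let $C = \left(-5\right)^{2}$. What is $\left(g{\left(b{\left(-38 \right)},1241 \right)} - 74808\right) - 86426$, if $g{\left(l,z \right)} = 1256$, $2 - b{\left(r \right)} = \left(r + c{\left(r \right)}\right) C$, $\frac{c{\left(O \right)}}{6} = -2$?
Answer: $-159978$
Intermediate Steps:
$C = 25$
$c{\left(O \right)} = -12$ ($c{\left(O \right)} = 6 \left(-2\right) = -12$)
$b{\left(r \right)} = 302 - 25 r$ ($b{\left(r \right)} = 2 - \left(r - 12\right) 25 = 2 - \left(-12 + r\right) 25 = 2 - \left(-300 + 25 r\right) = 302 - 25 r$)
$\left(g{\left(b{\left(-38 \right)},1241 \right)} - 74808\right) - 86426 = \left(1256 - 74808\right) - 86426 = -73552 - 86426 = -159978$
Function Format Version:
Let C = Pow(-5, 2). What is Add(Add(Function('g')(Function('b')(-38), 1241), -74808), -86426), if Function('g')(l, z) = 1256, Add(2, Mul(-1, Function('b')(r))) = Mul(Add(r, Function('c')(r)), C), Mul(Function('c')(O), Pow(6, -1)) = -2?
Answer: -159978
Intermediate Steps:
C = 25
Function('c')(O) = -12 (Function('c')(O) = Mul(6, -2) = -12)
Function('b')(r) = Add(302, Mul(-25, r)) (Function('b')(r) = Add(2, Mul(-1, Mul(Add(r, -12), 25))) = Add(2, Mul(-1, Mul(Add(-12, r), 25))) = Add(2, Mul(-1, Add(-300, Mul(25, r)))) = Add(2, Add(300, Mul(-25, r))) = Add(302, Mul(-25, r)))
Add(Add(Function('g')(Function('b')(-38), 1241), -74808), -86426) = Add(Add(1256, -74808), -86426) = Add(-73552, -86426) = -159978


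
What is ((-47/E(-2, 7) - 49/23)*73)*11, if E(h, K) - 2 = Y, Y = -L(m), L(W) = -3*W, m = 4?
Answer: -1418901/322 ≈ -4406.5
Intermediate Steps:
Y = 12 (Y = -(-3)*4 = -1*(-12) = 12)
E(h, K) = 14 (E(h, K) = 2 + 12 = 14)
((-47/E(-2, 7) - 49/23)*73)*11 = ((-47/14 - 49/23)*73)*11 = -1767/322*73*11 = -128991/322*11 = -1418901/322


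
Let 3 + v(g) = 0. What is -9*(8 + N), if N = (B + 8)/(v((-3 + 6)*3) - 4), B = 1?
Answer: -423/7 ≈ -60.429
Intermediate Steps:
v(g) = -3 (v(g) = -3 + 0 = -3)
N = -9/7 (N = (1 + 8)/(-3 - 4) = 9/(-7) = 9*(-1/7) = -9/7 ≈ -1.2857)
-9*(8 + N) = -9*(8 - 9/7) = -9*47/7 = -423/7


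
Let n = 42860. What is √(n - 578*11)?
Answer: √36502 ≈ 191.05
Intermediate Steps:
√(n - 578*11) = √(42860 - 578*11) = √(42860 - 6358) = √36502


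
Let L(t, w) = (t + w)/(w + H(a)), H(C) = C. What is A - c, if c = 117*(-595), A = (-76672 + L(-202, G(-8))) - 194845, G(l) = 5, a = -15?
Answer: -2018823/10 ≈ -2.0188e+5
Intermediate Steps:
L(t, w) = (t + w)/(-15 + w) (L(t, w) = (t + w)/(w - 15) = (t + w)/(-15 + w))
A = -2714973/10 (A = (-76672 + (-202 + 5)/(-15 + 5)) - 194845 = (-76672 - 197/(-10)) - 194845 = (-76672 - 1/10*(-197)) - 194845 = (-76672 + 197/10) - 194845 = -766523/10 - 194845 = -2714973/10 ≈ -2.7150e+5)
c = -69615
A - c = -2714973/10 - 1*(-69615) = -2714973/10 + 69615 = -2018823/10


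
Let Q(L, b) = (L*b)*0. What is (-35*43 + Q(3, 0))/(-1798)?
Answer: 1505/1798 ≈ 0.83704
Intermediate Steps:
Q(L, b) = 0
(-35*43 + Q(3, 0))/(-1798) = (-35*43 + 0)/(-1798) = (-1505 + 0)*(-1/1798) = -1505*(-1/1798) = 1505/1798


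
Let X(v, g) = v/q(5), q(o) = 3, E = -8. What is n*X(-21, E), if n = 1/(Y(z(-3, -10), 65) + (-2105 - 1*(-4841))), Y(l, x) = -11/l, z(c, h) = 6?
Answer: -42/16405 ≈ -0.0025602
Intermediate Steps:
X(v, g) = v/3
n = 6/16405 (n = 1/(-11/6 + (-2105 - 1*(-4841))) = 1/(-11*⅙ + (-2105 + 4841)) = 1/(-11/6 + 2736) = 1/(16405/6) = 6/16405 ≈ 0.00036574)
n*X(-21, E) = 6*((⅓)*(-21))/16405 = (6/16405)*(-7) = -42/16405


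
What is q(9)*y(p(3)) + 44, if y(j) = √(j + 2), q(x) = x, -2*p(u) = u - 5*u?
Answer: 44 + 18*√2 ≈ 69.456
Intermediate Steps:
p(u) = 2*u (p(u) = -(u - 5*u)/2 = -(-2)*u = 2*u)
y(j) = √(2 + j)
q(9)*y(p(3)) + 44 = 9*√(2 + 2*3) + 44 = 9*√(2 + 6) + 44 = 9*√8 + 44 = 9*(2*√2) + 44 = 18*√2 + 44 = 44 + 18*√2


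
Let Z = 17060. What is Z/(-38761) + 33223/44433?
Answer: 529729723/1722267513 ≈ 0.30758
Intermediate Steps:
Z/(-38761) + 33223/44433 = 17060/(-38761) + 33223/44433 = 17060*(-1/38761) + 33223*(1/44433) = -17060/38761 + 33223/44433 = 529729723/1722267513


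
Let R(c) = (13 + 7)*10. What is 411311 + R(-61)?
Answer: 411511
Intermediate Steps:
R(c) = 200 (R(c) = 20*10 = 200)
411311 + R(-61) = 411311 + 200 = 411511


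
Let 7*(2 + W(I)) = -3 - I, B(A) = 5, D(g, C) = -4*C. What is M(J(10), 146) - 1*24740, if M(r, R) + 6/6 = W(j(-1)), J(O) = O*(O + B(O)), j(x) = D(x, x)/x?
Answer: -173200/7 ≈ -24743.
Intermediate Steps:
j(x) = -4 (j(x) = (-4*x)/x = -4)
J(O) = O*(5 + O) (J(O) = O*(O + 5) = O*(5 + O))
W(I) = -17/7 - I/7 (W(I) = -2 + (-3 - I)/7 = -2 + (-3/7 - I/7) = -17/7 - I/7)
M(r, R) = -20/7 (M(r, R) = -1 + (-17/7 - 1/7*(-4)) = -1 + (-17/7 + 4/7) = -1 - 13/7 = -20/7)
M(J(10), 146) - 1*24740 = -20/7 - 1*24740 = -20/7 - 24740 = -173200/7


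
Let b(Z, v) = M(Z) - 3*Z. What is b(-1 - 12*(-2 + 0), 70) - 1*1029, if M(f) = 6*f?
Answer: -960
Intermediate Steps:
b(Z, v) = 3*Z (b(Z, v) = 6*Z - 3*Z = 3*Z)
b(-1 - 12*(-2 + 0), 70) - 1*1029 = 3*(-1 - 12*(-2 + 0)) - 1*1029 = 3*(-1 - 12*(-2)) - 1029 = 3*(-1 - 4*(-6)) - 1029 = 3*(-1 + 24) - 1029 = 3*23 - 1029 = 69 - 1029 = -960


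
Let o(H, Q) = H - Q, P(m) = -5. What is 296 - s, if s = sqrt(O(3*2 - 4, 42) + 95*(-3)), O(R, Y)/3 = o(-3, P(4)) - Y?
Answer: 296 - 9*I*sqrt(5) ≈ 296.0 - 20.125*I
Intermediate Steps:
O(R, Y) = 6 - 3*Y (O(R, Y) = 3*((-3 - 1*(-5)) - Y) = 3*((-3 + 5) - Y) = 3*(2 - Y) = 6 - 3*Y)
s = 9*I*sqrt(5) (s = sqrt((6 - 3*42) + 95*(-3)) = sqrt((6 - 126) - 285) = sqrt(-120 - 285) = sqrt(-405) = 9*I*sqrt(5) ≈ 20.125*I)
296 - s = 296 - 9*I*sqrt(5)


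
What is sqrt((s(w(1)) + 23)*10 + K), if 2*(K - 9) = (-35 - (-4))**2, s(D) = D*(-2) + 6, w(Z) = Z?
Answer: 7*sqrt(62)/2 ≈ 27.559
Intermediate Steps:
s(D) = 6 - 2*D (s(D) = -2*D + 6 = 6 - 2*D)
K = 979/2 (K = 9 + (-35 - (-4))**2/2 = 9 + (-35 - 1*(-4))**2/2 = 9 + (-35 + 4)**2/2 = 9 + (1/2)*(-31)**2 = 9 + (1/2)*961 = 9 + 961/2 = 979/2 ≈ 489.50)
sqrt((s(w(1)) + 23)*10 + K) = sqrt(((6 - 2*1) + 23)*10 + 979/2) = sqrt(((6 - 2) + 23)*10 + 979/2) = sqrt((4 + 23)*10 + 979/2) = sqrt(27*10 + 979/2) = sqrt(270 + 979/2) = sqrt(1519/2) = 7*sqrt(62)/2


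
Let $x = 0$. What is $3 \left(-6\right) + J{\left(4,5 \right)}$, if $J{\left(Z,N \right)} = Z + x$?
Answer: $-14$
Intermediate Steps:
$J{\left(Z,N \right)} = Z$ ($J{\left(Z,N \right)} = Z + 0 = Z$)
$3 \left(-6\right) + J{\left(4,5 \right)} = 3 \left(-6\right) + 4 = -18 + 4 = -14$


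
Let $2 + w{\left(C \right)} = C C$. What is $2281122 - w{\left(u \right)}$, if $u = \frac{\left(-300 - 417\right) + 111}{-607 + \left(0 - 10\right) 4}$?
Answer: $\frac{954898669280}{418609} \approx 2.2811 \cdot 10^{6}$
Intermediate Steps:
$u = \frac{606}{647}$ ($u = \frac{-717 + 111}{-607 - 40} = - \frac{606}{-607 - 40} = - \frac{606}{-647} = \left(-606\right) \left(- \frac{1}{647}\right) = \frac{606}{647} \approx 0.93663$)
$w{\left(C \right)} = -2 + C^{2}$ ($w{\left(C \right)} = -2 + C C = -2 + C^{2}$)
$2281122 - w{\left(u \right)} = 2281122 - \left(-2 + \left(\frac{606}{647}\right)^{2}\right) = 2281122 - \left(-2 + \frac{367236}{418609}\right) = 2281122 - - \frac{469982}{418609} = 2281122 + \frac{469982}{418609} = \frac{954898669280}{418609}$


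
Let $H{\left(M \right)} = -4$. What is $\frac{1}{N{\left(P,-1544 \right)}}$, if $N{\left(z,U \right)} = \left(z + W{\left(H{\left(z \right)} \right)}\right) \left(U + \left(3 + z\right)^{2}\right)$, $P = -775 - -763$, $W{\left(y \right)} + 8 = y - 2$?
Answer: $\frac{1}{38038} \approx 2.6289 \cdot 10^{-5}$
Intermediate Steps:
$W{\left(y \right)} = -10 + y$ ($W{\left(y \right)} = -8 + \left(y - 2\right) = -8 + \left(-2 + y\right) = -10 + y$)
$P = -12$ ($P = -775 + 763 = -12$)
$N{\left(z,U \right)} = \left(-14 + z\right) \left(U + \left(3 + z\right)^{2}\right)$ ($N{\left(z,U \right)} = \left(z - 14\right) \left(U + \left(3 + z\right)^{2}\right) = \left(-14 + z\right) \left(U + \left(3 + z\right)^{2}\right)$)
$\frac{1}{N{\left(P,-1544 \right)}} = \frac{1}{\left(-14\right) \left(-1544\right) - 14 \left(3 - 12\right)^{2} - -18528 - 12 \left(3 - 12\right)^{2}} = \frac{1}{21616 - 14 \left(-9\right)^{2} + 18528 - 12 \left(-9\right)^{2}} = \frac{1}{21616 - 1134 + 18528 - 972} = \frac{1}{38038}$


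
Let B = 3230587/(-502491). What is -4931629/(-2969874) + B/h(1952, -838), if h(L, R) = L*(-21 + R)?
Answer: 692534502238460065/417049916621149152 ≈ 1.6606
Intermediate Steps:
B = -3230587/502491 (B = 3230587*(-1/502491) = -3230587/502491 ≈ -6.4291)
-4931629/(-2969874) + B/h(1952, -838) = -4931629/(-2969874) - 3230587*1/(1952*(-21 - 838))/502491 = -4931629*(-1/2969874) - 3230587/(502491*(1952*(-859))) = 4931629/2969874 - 3230587/502491/(-1676768) = 4931629/2969874 - 3230587/502491*(-1/1676768) = 4931629/2969874 + 3230587/842560829088 = 692534502238460065/417049916621149152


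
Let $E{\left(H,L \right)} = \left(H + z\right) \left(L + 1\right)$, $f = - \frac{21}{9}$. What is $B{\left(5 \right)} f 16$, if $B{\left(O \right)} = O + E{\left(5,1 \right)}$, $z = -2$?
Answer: $- \frac{1232}{3} \approx -410.67$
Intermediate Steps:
$f = - \frac{7}{3}$ ($f = \left(-21\right) \frac{1}{9} = - \frac{7}{3} \approx -2.3333$)
$E{\left(H,L \right)} = \left(1 + L\right) \left(-2 + H\right)$ ($E{\left(H,L \right)} = \left(H - 2\right) \left(L + 1\right) = \left(-2 + H\right) \left(1 + L\right) = \left(1 + L\right) \left(-2 + H\right)$)
$B{\left(O \right)} = 6 + O$ ($B{\left(O \right)} = O + \left(-2 + 5 - 2 + 5 \cdot 1\right) = O + \left(-2 + 5 - 2 + 5\right) = O + 6 = 6 + O$)
$B{\left(5 \right)} f 16 = \left(6 + 5\right) \left(- \frac{7}{3}\right) 16 = 11 \left(- \frac{7}{3}\right) 16 = \left(- \frac{77}{3}\right) 16 = - \frac{1232}{3}$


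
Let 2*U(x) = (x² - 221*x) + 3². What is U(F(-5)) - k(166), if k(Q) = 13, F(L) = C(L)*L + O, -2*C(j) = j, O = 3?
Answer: 8691/8 ≈ 1086.4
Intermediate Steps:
C(j) = -j/2
F(L) = 3 - L²/2 (F(L) = (-L/2)*L + 3 = -L²/2 + 3 = 3 - L²/2)
U(x) = 9/2 + x²/2 - 221*x/2 (U(x) = ((x² - 221*x) + 3²)/2 = ((x² - 221*x) + 9)/2 = (9 + x² - 221*x)/2 = 9/2 + x²/2 - 221*x/2)
U(F(-5)) - k(166) = (9/2 + (3 - ½*(-5)²)²/2 - 221*(3 - ½*(-5)²)/2) - 1*13 = (9/2 + (3 - ½*25)²/2 - 221*(3 - ½*25)/2) - 13 = (9/2 + (3 - 25/2)²/2 - 221*(3 - 25/2)/2) - 13 = (9/2 + (-19/2)²/2 - 221/2*(-19/2)) - 13 = (9/2 + (½)*(361/4) + 4199/4) - 13 = (9/2 + 361/8 + 4199/4) - 13 = 8795/8 - 13 = 8691/8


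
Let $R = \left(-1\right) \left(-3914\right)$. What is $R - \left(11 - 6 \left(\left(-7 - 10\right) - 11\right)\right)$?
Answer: $3735$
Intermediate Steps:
$R = 3914$
$R - \left(11 - 6 \left(\left(-7 - 10\right) - 11\right)\right) = 3914 - \left(11 - 6 \left(\left(-7 - 10\right) - 11\right)\right) = 3914 - \left(11 - 6 \left(-17 - 11\right)\right) = 3914 - \left(11 - -168\right) = 3914 - \left(11 + 168\right) = 3914 - 179 = 3735$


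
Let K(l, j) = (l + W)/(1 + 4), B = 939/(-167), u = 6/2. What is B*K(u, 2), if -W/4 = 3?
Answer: 8451/835 ≈ 10.121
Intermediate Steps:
W = -12 (W = -4*3 = -12)
u = 3 (u = 6*(½) = 3)
B = -939/167 (B = 939*(-1/167) = -939/167 ≈ -5.6228)
K(l, j) = -12/5 + l/5 (K(l, j) = (l - 12)/(1 + 4) = (-12 + l)/5 = (-12 + l)*(⅕) = -12/5 + l/5)
B*K(u, 2) = -939*(-12/5 + (⅕)*3)/167 = -939*(-12/5 + ⅗)/167 = -939/167*(-9/5) = 8451/835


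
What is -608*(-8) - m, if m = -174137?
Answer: 179001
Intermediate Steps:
-608*(-8) - m = -608*(-8) - 1*(-174137) = 4864 + 174137 = 179001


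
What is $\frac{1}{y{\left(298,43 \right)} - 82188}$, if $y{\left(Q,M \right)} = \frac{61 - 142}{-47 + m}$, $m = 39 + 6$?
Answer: $- \frac{2}{164295} \approx -1.2173 \cdot 10^{-5}$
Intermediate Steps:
$m = 45$
$y{\left(Q,M \right)} = \frac{81}{2}$ ($y{\left(Q,M \right)} = \frac{61 - 142}{-47 + 45} = - \frac{81}{-2} = \left(-81\right) \left(- \frac{1}{2}\right) = \frac{81}{2}$)
$\frac{1}{y{\left(298,43 \right)} - 82188} = \frac{1}{\frac{81}{2} - 82188} = \frac{1}{- \frac{164295}{2}} = - \frac{2}{164295}$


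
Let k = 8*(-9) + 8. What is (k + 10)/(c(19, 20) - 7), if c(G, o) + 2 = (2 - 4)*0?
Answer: 6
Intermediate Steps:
c(G, o) = -2 (c(G, o) = -2 + (2 - 4)*0 = -2 - 2*0 = -2 + 0 = -2)
k = -64 (k = -72 + 8 = -64)
(k + 10)/(c(19, 20) - 7) = (-64 + 10)/(-2 - 7) = -54/(-9) = -54*(-⅑) = 6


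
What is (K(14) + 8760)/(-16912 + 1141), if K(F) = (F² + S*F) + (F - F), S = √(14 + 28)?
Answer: -8956/15771 - 2*√42/2253 ≈ -0.57363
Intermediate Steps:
S = √42 ≈ 6.4807
K(F) = F² + F*√42 (K(F) = (F² + √42*F) + (F - F) = (F² + F*√42) + 0 = F² + F*√42)
(K(14) + 8760)/(-16912 + 1141) = (14*(14 + √42) + 8760)/(-16912 + 1141) = ((196 + 14*√42) + 8760)/(-15771) = (8956 + 14*√42)*(-1/15771) = -8956/15771 - 2*√42/2253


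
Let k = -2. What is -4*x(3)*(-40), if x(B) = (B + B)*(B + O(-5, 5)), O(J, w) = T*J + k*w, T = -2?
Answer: 2880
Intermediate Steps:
O(J, w) = -2*J - 2*w
x(B) = 2*B² (x(B) = (B + B)*(B + (-2*(-5) - 2*5)) = (2*B)*(B + (10 - 10)) = (2*B)*(B + 0) = (2*B)*B = 2*B²)
-4*x(3)*(-40) = -8*3²*(-40) = -8*9*(-40) = -4*18*(-40) = -72*(-40) = 2880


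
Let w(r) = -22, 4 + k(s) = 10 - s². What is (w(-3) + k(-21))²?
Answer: 208849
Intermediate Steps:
k(s) = 6 - s² (k(s) = -4 + (10 - s²) = 6 - s²)
(w(-3) + k(-21))² = (-22 + (6 - 1*(-21)²))² = (-22 + (6 - 1*441))² = (-22 + (6 - 441))² = (-22 - 435)² = (-457)² = 208849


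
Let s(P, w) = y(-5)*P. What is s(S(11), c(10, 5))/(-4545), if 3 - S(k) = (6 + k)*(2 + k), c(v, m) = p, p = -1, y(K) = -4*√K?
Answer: -872*I*√5/4545 ≈ -0.42901*I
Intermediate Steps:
c(v, m) = -1
S(k) = 3 - (2 + k)*(6 + k) (S(k) = 3 - (6 + k)*(2 + k) = 3 - (2 + k)*(6 + k))
s(P, w) = -4*I*P*√5 (s(P, w) = (-4*I*√5)*P = -4*I*P*√5)
s(S(11), c(10, 5))/(-4545) = -4*I*(-9 - 1*11² - 8*11)*√5/(-4545) = -4*I*(-9 - 1*121 - 88)*√5*(-1/4545) = -4*I*(-9 - 121 - 88)*√5*(-1/4545) = -4*I*(-218)*√5*(-1/4545) = (872*I*√5)*(-1/4545) = -872*I*√5/4545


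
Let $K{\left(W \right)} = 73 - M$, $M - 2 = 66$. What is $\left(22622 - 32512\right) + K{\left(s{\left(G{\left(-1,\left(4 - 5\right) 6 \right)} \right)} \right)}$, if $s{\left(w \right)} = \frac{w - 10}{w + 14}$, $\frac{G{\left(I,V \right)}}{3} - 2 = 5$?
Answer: $-9885$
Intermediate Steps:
$M = 68$ ($M = 2 + 66 = 68$)
$G{\left(I,V \right)} = 21$ ($G{\left(I,V \right)} = 6 + 3 \cdot 5 = 6 + 15 = 21$)
$s{\left(w \right)} = \frac{-10 + w}{14 + w}$
$K{\left(W \right)} = 5$ ($K{\left(W \right)} = 73 - 68 = 5$)
$\left(22622 - 32512\right) + K{\left(s{\left(G{\left(-1,\left(4 - 5\right) 6 \right)} \right)} \right)} = \left(22622 - 32512\right) + 5 = -9890 + 5 = -9885$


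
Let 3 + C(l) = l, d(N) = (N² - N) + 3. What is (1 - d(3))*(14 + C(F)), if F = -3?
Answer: -64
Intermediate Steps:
d(N) = 3 + N² - N
C(l) = -3 + l
(1 - d(3))*(14 + C(F)) = (1 - (3 + 3² - 1*3))*(14 + (-3 - 3)) = (1 - (3 + 9 - 3))*(14 - 6) = (1 - 1*9)*8 = (1 - 9)*8 = -8*8 = -64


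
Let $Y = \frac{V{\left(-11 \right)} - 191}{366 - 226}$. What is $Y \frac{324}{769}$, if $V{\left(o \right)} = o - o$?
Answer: $- \frac{15471}{26915} \approx -0.57481$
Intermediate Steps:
$V{\left(o \right)} = 0$
$Y = - \frac{191}{140}$ ($Y = \frac{0 - 191}{366 - 226} = - \frac{191}{140} \approx -1.3643$)
$Y \frac{324}{769} = - \frac{191 \cdot \frac{324}{769}}{140} = - \frac{191 \cdot 324 \cdot \frac{1}{769}}{140} = \left(- \frac{191}{140}\right) \frac{324}{769} = - \frac{15471}{26915}$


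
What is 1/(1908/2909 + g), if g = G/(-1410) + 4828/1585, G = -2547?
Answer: 86682382/477475621 ≈ 0.18154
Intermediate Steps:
g = 144593/29798 (g = -2547/(-1410) + 4828/1585 = -2547*(-1/1410) + 4828*(1/1585) = 849/470 + 4828/1585 = 144593/29798 ≈ 4.8524)
1/(1908/2909 + g) = 1/(1908/2909 + 144593/29798) = 1/(477475621/86682382) = 86682382/477475621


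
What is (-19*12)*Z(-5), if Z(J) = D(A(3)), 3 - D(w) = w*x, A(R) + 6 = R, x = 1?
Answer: -1368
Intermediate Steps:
A(R) = -6 + R
D(w) = 3 - w
Z(J) = 6 (Z(J) = 3 - (-6 + 3) = 3 - 1*(-3) = 3 + 3 = 6)
(-19*12)*Z(-5) = -19*12*6 = -228*6 = -1368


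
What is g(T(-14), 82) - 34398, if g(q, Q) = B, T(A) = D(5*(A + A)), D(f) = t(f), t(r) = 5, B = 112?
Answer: -34286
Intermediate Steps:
D(f) = 5
T(A) = 5
g(q, Q) = 112
g(T(-14), 82) - 34398 = 112 - 34398 = -34286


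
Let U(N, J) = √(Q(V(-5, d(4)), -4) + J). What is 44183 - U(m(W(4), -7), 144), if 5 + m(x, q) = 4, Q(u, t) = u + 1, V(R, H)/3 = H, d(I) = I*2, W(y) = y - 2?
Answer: 44170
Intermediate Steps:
W(y) = -2 + y
d(I) = 2*I
V(R, H) = 3*H
Q(u, t) = 1 + u
m(x, q) = -1 (m(x, q) = -5 + 4 = -1)
U(N, J) = √(25 + J) (U(N, J) = √((1 + 3*(2*4)) + J) = √((1 + 3*8) + J) = √((1 + 24) + J) = √(25 + J))
44183 - U(m(W(4), -7), 144) = 44183 - √(25 + 144) = 44183 - √169 = 44183 - 1*13 = 44183 - 13 = 44170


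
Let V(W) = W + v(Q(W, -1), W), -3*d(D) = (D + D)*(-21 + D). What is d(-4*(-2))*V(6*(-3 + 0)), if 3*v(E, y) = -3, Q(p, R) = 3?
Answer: -3952/3 ≈ -1317.3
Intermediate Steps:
v(E, y) = -1 (v(E, y) = (1/3)*(-3) = -1)
d(D) = -2*D*(-21 + D)/3 (d(D) = -(D + D)*(-21 + D)/3 = -2*D*(-21 + D)/3)
V(W) = -1 + W (V(W) = W - 1 = -1 + W)
d(-4*(-2))*V(6*(-3 + 0)) = (2*(-4*(-2))*(21 - (-4)*(-2))/3)*(-1 + 6*(-3 + 0)) = ((2/3)*8*(21 - 1*8))*(-1 + 6*(-3)) = ((2/3)*8*(21 - 8))*(-1 - 18) = ((2/3)*8*13)*(-19) = (208/3)*(-19) = -3952/3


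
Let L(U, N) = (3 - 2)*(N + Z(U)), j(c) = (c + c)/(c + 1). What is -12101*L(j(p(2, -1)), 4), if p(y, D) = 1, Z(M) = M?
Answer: -60505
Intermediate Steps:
j(c) = 2*c/(1 + c) (j(c) = (2*c)/(1 + c) = 2*c/(1 + c))
L(U, N) = N + U (L(U, N) = (3 - 2)*(N + U) = 1*(N + U) = N + U)
-12101*L(j(p(2, -1)), 4) = -12101*(4 + 2*1/(1 + 1)) = -12101*(4 + 2*1/2) = -12101*(4 + 2*1*(½)) = -12101*(4 + 1) = -12101*5 = -60505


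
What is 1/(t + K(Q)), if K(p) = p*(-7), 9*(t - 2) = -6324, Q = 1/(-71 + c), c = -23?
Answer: -282/197567 ≈ -0.0014274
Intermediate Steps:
Q = -1/94 (Q = 1/(-71 - 23) = 1/(-94) = -1/94 ≈ -0.010638)
t = -2102/3 (t = 2 + (⅑)*(-6324) = 2 - 2108/3 = -2102/3 ≈ -700.67)
K(p) = -7*p
1/(t + K(Q)) = 1/(-2102/3 - 7*(-1/94)) = 1/(-2102/3 + 7/94) = 1/(-197567/282) = -282/197567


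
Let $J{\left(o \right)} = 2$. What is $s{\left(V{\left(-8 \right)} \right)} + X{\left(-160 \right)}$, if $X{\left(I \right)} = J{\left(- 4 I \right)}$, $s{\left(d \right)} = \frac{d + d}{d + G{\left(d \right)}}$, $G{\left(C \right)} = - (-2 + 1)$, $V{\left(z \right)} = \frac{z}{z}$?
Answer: $3$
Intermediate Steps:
$V{\left(z \right)} = 1$
$G{\left(C \right)} = 1$ ($G{\left(C \right)} = \left(-1\right) \left(-1\right) = 1$)
$s{\left(d \right)} = \frac{2 d}{1 + d}$ ($s{\left(d \right)} = \frac{d + d}{d + 1} = \frac{2 d}{1 + d}$)
$X{\left(I \right)} = 2$
$s{\left(V{\left(-8 \right)} \right)} + X{\left(-160 \right)} = 2 \cdot 1 \frac{1}{1 + 1} + 2 = 2 \cdot 1 \cdot \frac{1}{2} + 2 = 1 + 2 = 3$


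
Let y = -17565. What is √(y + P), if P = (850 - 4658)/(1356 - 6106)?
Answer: I*√3962922245/475 ≈ 132.53*I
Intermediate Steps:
P = 1904/2375 (P = -3808/(-4750) = -3808*(-1/4750) = 1904/2375 ≈ 0.80168)
√(y + P) = √(-17565 + 1904/2375) = √(-41714971/2375) = I*√3962922245/475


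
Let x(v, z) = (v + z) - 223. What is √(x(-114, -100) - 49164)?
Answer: I*√49601 ≈ 222.71*I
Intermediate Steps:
x(v, z) = -223 + v + z
√(x(-114, -100) - 49164) = √((-223 - 114 - 100) - 49164) = √(-437 - 49164) = √(-49601) = I*√49601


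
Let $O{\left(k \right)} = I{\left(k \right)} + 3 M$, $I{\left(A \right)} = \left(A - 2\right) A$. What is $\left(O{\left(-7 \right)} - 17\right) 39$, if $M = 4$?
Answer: $2262$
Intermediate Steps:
$I{\left(A \right)} = A \left(-2 + A\right)$ ($I{\left(A \right)} = \left(-2 + A\right) A = A \left(-2 + A\right)$)
$O{\left(k \right)} = 12 + k \left(-2 + k\right)$ ($O{\left(k \right)} = k \left(-2 + k\right) + 3 \cdot 4 = k \left(-2 + k\right) + 12 = 12 + k \left(-2 + k\right)$)
$\left(O{\left(-7 \right)} - 17\right) 39 = \left(\left(12 - 7 \left(-2 - 7\right)\right) - 17\right) 39 = \left(\left(12 - -63\right) - 17\right) 39 = \left(\left(12 + 63\right) - 17\right) 39 = \left(75 - 17\right) 39 = 58 \cdot 39 = 2262$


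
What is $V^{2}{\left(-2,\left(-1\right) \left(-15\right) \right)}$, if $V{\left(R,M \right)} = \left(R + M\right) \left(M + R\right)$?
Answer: $28561$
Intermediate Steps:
$V{\left(R,M \right)} = \left(M + R\right)^{2}$ ($V{\left(R,M \right)} = \left(M + R\right) \left(M + R\right) = \left(M + R\right)^{2}$)
$V^{2}{\left(-2,\left(-1\right) \left(-15\right) \right)} = \left(\left(\left(-1\right) \left(-15\right) - 2\right)^{2}\right)^{2} = \left(\left(15 - 2\right)^{2}\right)^{2} = \left(13^{2}\right)^{2} = 169^{2} = 28561$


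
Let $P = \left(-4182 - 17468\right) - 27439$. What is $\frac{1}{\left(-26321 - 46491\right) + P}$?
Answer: $- \frac{1}{121901} \approx -8.2034 \cdot 10^{-6}$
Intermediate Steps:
$P = -49089$ ($P = -21650 - 27439 = -49089$)
$\frac{1}{\left(-26321 - 46491\right) + P} = \frac{1}{\left(-26321 - 46491\right) - 49089} = \frac{1}{-72812 - 49089} = \frac{1}{-121901} = - \frac{1}{121901}$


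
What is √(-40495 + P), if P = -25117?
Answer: 2*I*√16403 ≈ 256.15*I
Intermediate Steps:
√(-40495 + P) = √(-40495 - 25117) = √(-65612) = 2*I*√16403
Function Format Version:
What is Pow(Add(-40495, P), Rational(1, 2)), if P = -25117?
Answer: Mul(2, I, Pow(16403, Rational(1, 2))) ≈ Mul(256.15, I)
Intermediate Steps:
Pow(Add(-40495, P), Rational(1, 2)) = Pow(Add(-40495, -25117), Rational(1, 2)) = Pow(-65612, Rational(1, 2)) = Mul(2, I, Pow(16403, Rational(1, 2)))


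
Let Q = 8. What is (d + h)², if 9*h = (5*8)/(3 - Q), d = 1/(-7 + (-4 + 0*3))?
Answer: 9409/9801 ≈ 0.96000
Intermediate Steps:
d = -1/11 (d = 1/(-7 + (-4 + 0)) = 1/(-7 - 4) = 1/(-11) = -1/11 ≈ -0.090909)
h = -8/9 (h = ((5*8)/(3 - 1*8))/9 = (40/(3 - 8))/9 = (40/(-5))/9 = (40*(-⅕))/9 = (⅑)*(-8) = -8/9 ≈ -0.88889)
(d + h)² = (-1/11 - 8/9)² = (-97/99)² = 9409/9801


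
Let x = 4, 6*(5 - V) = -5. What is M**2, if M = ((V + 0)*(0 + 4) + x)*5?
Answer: 168100/9 ≈ 18678.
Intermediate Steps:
V = 35/6 (V = 5 - 1/6*(-5) = 5 + 5/6 = 35/6 ≈ 5.8333)
M = 410/3 (M = ((35/6 + 0)*(0 + 4) + 4)*5 = ((35/6)*4 + 4)*5 = (70/3 + 4)*5 = (82/3)*5 = 410/3 ≈ 136.67)
M**2 = (410/3)**2 = 168100/9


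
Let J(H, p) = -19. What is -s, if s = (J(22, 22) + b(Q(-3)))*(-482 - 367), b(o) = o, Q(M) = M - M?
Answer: -16131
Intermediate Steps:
Q(M) = 0
s = 16131 (s = (-19 + 0)*(-482 - 367) = -19*(-849) = 16131)
-s = -1*16131 = -16131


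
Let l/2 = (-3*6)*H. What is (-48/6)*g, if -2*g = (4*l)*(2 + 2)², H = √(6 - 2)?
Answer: -18432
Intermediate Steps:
H = 2 (H = √4 = 2)
l = -72 (l = 2*(-3*6*2) = 2*(-18*2) = 2*(-36) = -72)
g = 2304 (g = -4*(-72)*(2 + 2)²/2 = -(-144)*4² = -(-144)*16 = -½*(-4608) = 2304)
(-48/6)*g = -48/6*2304 = -48*⅙*2304 = -8*2304 = -18432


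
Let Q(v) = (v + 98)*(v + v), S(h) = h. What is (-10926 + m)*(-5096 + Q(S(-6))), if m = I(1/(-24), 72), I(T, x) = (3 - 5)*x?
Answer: 68634000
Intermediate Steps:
Q(v) = 2*v*(98 + v) (Q(v) = (98 + v)*(2*v) = 2*v*(98 + v))
I(T, x) = -2*x
m = -144 (m = -2*72 = -144)
(-10926 + m)*(-5096 + Q(S(-6))) = (-10926 - 144)*(-5096 + 2*(-6)*(98 - 6)) = -11070*(-5096 + 2*(-6)*92) = -11070*(-5096 - 1104) = -11070*(-6200) = 68634000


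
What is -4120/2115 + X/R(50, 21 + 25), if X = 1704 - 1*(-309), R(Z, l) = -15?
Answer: -287953/2115 ≈ -136.15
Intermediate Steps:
X = 2013 (X = 1704 + 309 = 2013)
-4120/2115 + X/R(50, 21 + 25) = -4120/2115 + 2013/(-15) = -4120*1/2115 + 2013*(-1/15) = -824/423 - 671/5 = -287953/2115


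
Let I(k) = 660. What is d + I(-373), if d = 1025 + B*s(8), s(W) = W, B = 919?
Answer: 9037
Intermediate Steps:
d = 8377 (d = 1025 + 919*8 = 1025 + 7352 = 8377)
d + I(-373) = 8377 + 660 = 9037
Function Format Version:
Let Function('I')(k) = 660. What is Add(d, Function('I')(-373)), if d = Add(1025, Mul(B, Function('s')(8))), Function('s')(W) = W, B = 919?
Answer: 9037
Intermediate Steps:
d = 8377 (d = Add(1025, Mul(919, 8)) = Add(1025, 7352) = 8377)
Add(d, Function('I')(-373)) = Add(8377, 660) = 9037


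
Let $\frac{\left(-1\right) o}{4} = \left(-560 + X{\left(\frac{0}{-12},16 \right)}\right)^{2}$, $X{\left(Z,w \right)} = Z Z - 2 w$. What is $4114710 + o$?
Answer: $2712854$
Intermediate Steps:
$X{\left(Z,w \right)} = Z^{2} - 2 w$
$o = -1401856$ ($o = - 4 \left(-560 + \left(\left(\frac{0}{-12}\right)^{2} - 32\right)\right)^{2} = - 4 \left(-560 - \left(32 - \left(0 \left(- \frac{1}{12}\right)\right)^{2}\right)\right)^{2} = - 4 \left(-560 - \left(32 - 0^{2}\right)\right)^{2} = - 4 \left(-560 + \left(0 - 32\right)\right)^{2} = - 4 \left(-560 - 32\right)^{2} = - 4 \left(-592\right)^{2} = \left(-4\right) 350464 = -1401856$)
$4114710 + o = 4114710 - 1401856 = 2712854$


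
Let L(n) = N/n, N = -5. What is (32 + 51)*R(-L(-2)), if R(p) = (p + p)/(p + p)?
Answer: 83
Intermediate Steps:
L(n) = -5/n
R(p) = 1 (R(p) = (2*p)/((2*p)) = (2*p)*(1/(2*p)) = 1)
(32 + 51)*R(-L(-2)) = (32 + 51)*1 = 83*1 = 83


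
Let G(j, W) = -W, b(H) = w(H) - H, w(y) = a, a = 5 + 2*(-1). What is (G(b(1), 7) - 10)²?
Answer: 289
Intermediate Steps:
a = 3 (a = 5 - 2 = 3)
w(y) = 3
b(H) = 3 - H
(G(b(1), 7) - 10)² = (-1*7 - 10)² = (-7 - 10)² = (-17)² = 289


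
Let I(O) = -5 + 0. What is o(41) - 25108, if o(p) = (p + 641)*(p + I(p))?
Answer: -556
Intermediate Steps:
I(O) = -5
o(p) = (-5 + p)*(641 + p) (o(p) = (p + 641)*(p - 5) = (641 + p)*(-5 + p) = (-5 + p)*(641 + p))
o(41) - 25108 = (-3205 + 41² + 636*41) - 25108 = (-3205 + 1681 + 26076) - 25108 = 24552 - 25108 = -556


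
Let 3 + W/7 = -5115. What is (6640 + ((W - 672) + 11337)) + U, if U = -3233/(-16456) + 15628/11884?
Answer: -905432163461/48890776 ≈ -18520.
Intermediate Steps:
W = -35826 (W = -21 + 7*(-5115) = -21 - 35805 = -35826)
U = 73898835/48890776 (U = -3233*(-1/16456) + 15628*(1/11884) = 3233/16456 + 3907/2971 = 73898835/48890776 ≈ 1.5115)
(6640 + ((W - 672) + 11337)) + U = (6640 + ((-35826 - 672) + 11337)) + 73898835/48890776 = (6640 + (-36498 + 11337)) + 73898835/48890776 = (6640 - 25161) + 73898835/48890776 = -18521 + 73898835/48890776 = -905432163461/48890776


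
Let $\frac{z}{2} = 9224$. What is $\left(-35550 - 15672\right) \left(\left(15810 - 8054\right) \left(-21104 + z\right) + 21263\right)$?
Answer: $1054080788406$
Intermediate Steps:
$z = 18448$ ($z = 2 \cdot 9224 = 18448$)
$\left(-35550 - 15672\right) \left(\left(15810 - 8054\right) \left(-21104 + z\right) + 21263\right) = \left(-35550 - 15672\right) \left(\left(15810 - 8054\right) \left(-21104 + 18448\right) + 21263\right) = - 51222 \left(7756 \left(-2656\right) + 21263\right) = - 51222 \left(-20599936 + 21263\right) = \left(-51222\right) \left(-20578673\right) = 1054080788406$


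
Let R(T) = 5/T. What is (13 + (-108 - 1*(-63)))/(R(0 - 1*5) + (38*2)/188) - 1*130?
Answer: -534/7 ≈ -76.286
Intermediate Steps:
(13 + (-108 - 1*(-63)))/(R(0 - 1*5) + (38*2)/188) - 1*130 = (13 + (-108 - 1*(-63)))/(5/(0 - 1*5) + (38*2)/188) - 1*130 = (13 + (-108 + 63))/(5/(0 - 5) + 76*(1/188)) - 130 = (13 - 45)/(5/(-5) + 19/47) - 130 = -32/(5*(-1/5) + 19/47) - 130 = -32/(-1 + 19/47) - 130 = -32/(-28/47) - 130 = -32*(-47/28) - 130 = 376/7 - 130 = -534/7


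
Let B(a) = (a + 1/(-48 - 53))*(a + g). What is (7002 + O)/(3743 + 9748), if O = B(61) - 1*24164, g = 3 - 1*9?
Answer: -464854/454197 ≈ -1.0235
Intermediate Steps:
g = -6 (g = 3 - 9 = -6)
B(a) = (-6 + a)*(-1/101 + a) (B(a) = (a + 1/(-48 - 53))*(a - 6) = (a + 1/(-101))*(-6 + a) = (a - 1/101)*(-6 + a) = (-1/101 + a)*(-6 + a) = (-6 + a)*(-1/101 + a))
O = -2101764/101 (O = (6/101 + 61² - 607/101*61) - 1*24164 = (6/101 + 3721 - 37027/101) - 24164 = 338800/101 - 24164 = -2101764/101 ≈ -20810.)
(7002 + O)/(3743 + 9748) = (7002 - 2101764/101)/(3743 + 9748) = -1394562/101/13491 = -1394562/101*1/13491 = -464854/454197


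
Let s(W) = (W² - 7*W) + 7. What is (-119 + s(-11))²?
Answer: 7396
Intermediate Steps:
s(W) = 7 + W² - 7*W
(-119 + s(-11))² = (-119 + (7 + (-11)² - 7*(-11)))² = (-119 + (7 + 121 + 77))² = (-119 + 205)² = 86² = 7396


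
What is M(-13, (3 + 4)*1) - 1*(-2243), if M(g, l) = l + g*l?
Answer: 2159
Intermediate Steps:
M(-13, (3 + 4)*1) - 1*(-2243) = ((3 + 4)*1)*(1 - 13) - 1*(-2243) = (7*1)*(-12) + 2243 = 7*(-12) + 2243 = -84 + 2243 = 2159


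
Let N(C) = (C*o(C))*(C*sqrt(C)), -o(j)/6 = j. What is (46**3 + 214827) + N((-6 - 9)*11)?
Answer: 312163 + 26952750*I*sqrt(165) ≈ 3.1216e+5 + 3.4621e+8*I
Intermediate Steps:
o(j) = -6*j
N(C) = -6*C**(7/2) (N(C) = (C*(-6*C))*(C*sqrt(C)) = (-6*C**2)*C**(3/2) = -6*C**(7/2))
(46**3 + 214827) + N((-6 - 9)*11) = (46**3 + 214827) - 6*1331*sqrt(11)*(-6 - 9)**(7/2) = (97336 + 214827) - 6*(-4492125*I*sqrt(165)) = 312163 - (-26952750)*I*sqrt(165) = 312163 + 26952750*I*sqrt(165)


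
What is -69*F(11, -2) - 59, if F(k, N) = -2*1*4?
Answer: 493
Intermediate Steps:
F(k, N) = -8 (F(k, N) = -2*4 = -8)
-69*F(11, -2) - 59 = -69*(-8) - 59 = 552 - 59 = 493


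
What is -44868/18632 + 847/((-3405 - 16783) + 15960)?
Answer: -3669343/1406716 ≈ -2.6084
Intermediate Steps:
-44868/18632 + 847/((-3405 - 16783) + 15960) = -44868*1/18632 + 847/(-20188 + 15960) = -11217/4658 + 847/(-4228) = -11217/4658 + 847*(-1/4228) = -11217/4658 - 121/604 = -3669343/1406716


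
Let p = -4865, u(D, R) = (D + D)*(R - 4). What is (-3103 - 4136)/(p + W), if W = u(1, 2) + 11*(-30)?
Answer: 2413/1733 ≈ 1.3924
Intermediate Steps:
u(D, R) = 2*D*(-4 + R) (u(D, R) = (2*D)*(-4 + R) = 2*D*(-4 + R))
W = -334 (W = 2*1*(-4 + 2) + 11*(-30) = 2*1*(-2) - 330 = -4 - 330 = -334)
(-3103 - 4136)/(p + W) = (-3103 - 4136)/(-4865 - 334) = -7239/(-5199) = -7239*(-1/5199) = 2413/1733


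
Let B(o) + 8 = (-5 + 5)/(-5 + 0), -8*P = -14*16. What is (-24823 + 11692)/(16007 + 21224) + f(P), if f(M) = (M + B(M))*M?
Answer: 20836229/37231 ≈ 559.65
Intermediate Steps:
P = 28 (P = -(-7)*16/4 = -1/8*(-224) = 28)
B(o) = -8 (B(o) = -8 + (-5 + 5)/(-5 + 0) = -8 + 0/(-5) = -8 + 0*(-1/5) = -8 + 0 = -8)
f(M) = M*(-8 + M) (f(M) = (M - 8)*M = (-8 + M)*M = M*(-8 + M))
(-24823 + 11692)/(16007 + 21224) + f(P) = (-24823 + 11692)/(16007 + 21224) + 28*(-8 + 28) = -13131/37231 + 28*20 = -13131*1/37231 + 560 = -13131/37231 + 560 = 20836229/37231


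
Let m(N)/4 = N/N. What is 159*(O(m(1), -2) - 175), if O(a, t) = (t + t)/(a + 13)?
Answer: -473661/17 ≈ -27862.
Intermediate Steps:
m(N) = 4 (m(N) = 4*(N/N) = 4*1 = 4)
O(a, t) = 2*t/(13 + a) (O(a, t) = (2*t)/(13 + a) = 2*t/(13 + a))
159*(O(m(1), -2) - 175) = 159*(2*(-2)/(13 + 4) - 175) = 159*(2*(-2)/17 - 175) = 159*(2*(-2)*(1/17) - 175) = 159*(-4/17 - 175) = 159*(-2979/17) = -473661/17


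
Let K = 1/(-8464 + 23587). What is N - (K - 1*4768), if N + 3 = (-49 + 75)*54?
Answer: 93293786/15123 ≈ 6169.0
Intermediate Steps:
K = 1/15123 ≈ 6.6124e-5
N = 1401 (N = -3 + (-49 + 75)*54 = -3 + 26*54 = -3 + 1404 = 1401)
N - (K - 1*4768) = 1401 - (1/15123 - 1*4768) = 1401 - (1/15123 - 4768) = 1401 - 1*(-72106463/15123) = 1401 + 72106463/15123 = 93293786/15123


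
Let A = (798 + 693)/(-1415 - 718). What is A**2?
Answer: 247009/505521 ≈ 0.48862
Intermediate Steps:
A = -497/711 (A = 1491/(-2133) = 1491*(-1/2133) = -497/711 ≈ -0.69902)
A**2 = (-497/711)**2 = 247009/505521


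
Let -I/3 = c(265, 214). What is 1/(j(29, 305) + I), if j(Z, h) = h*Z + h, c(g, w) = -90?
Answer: 1/9420 ≈ 0.00010616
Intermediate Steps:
I = 270 (I = -3*(-90) = 270)
j(Z, h) = h + Z*h (j(Z, h) = Z*h + h = h + Z*h)
1/(j(29, 305) + I) = 1/(305*(1 + 29) + 270) = 1/(305*30 + 270) = 1/(9150 + 270) = 1/9420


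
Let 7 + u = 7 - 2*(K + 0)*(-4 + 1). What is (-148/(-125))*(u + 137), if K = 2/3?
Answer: 20868/125 ≈ 166.94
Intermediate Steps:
K = ⅔ (K = 2*(⅓) = ⅔ ≈ 0.66667)
u = 4 (u = -7 + (7 - 2*(⅔ + 0)*(-4 + 1)) = -7 + (7 - 4*(-3)/3) = -7 + (7 - 2*(-2)) = -7 + (7 + 4) = -7 + 11 = 4)
(-148/(-125))*(u + 137) = (-148/(-125))*(4 + 137) = -148*(-1/125)*141 = (148/125)*141 = 20868/125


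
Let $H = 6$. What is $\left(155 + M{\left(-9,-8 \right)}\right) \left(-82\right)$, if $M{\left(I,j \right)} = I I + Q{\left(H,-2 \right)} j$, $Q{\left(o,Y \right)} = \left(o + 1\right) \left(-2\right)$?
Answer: $-28536$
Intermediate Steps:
$Q{\left(o,Y \right)} = -2 - 2 o$ ($Q{\left(o,Y \right)} = \left(1 + o\right) \left(-2\right) = -2 - 2 o$)
$M{\left(I,j \right)} = I^{2} - 14 j$ ($M{\left(I,j \right)} = I I + \left(-2 - 12\right) j = I^{2} + \left(-2 - 12\right) j = I^{2} - 14 j$)
$\left(155 + M{\left(-9,-8 \right)}\right) \left(-82\right) = \left(155 + \left(\left(-9\right)^{2} - -112\right)\right) \left(-82\right) = \left(155 + \left(81 + 112\right)\right) \left(-82\right) = \left(155 + 193\right) \left(-82\right) = 348 \left(-82\right) = -28536$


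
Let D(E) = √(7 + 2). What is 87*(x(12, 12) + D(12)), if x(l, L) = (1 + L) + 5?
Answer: 1827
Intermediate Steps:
x(l, L) = 6 + L
D(E) = 3 (D(E) = √9 = 3)
87*(x(12, 12) + D(12)) = 87*((6 + 12) + 3) = 87*(18 + 3) = 87*21 = 1827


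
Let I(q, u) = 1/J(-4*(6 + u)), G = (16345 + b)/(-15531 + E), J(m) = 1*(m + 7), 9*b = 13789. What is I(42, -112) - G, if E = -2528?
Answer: 69507845/70050861 ≈ 0.99225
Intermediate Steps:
b = 13789/9 (b = (⅑)*13789 = 13789/9 ≈ 1532.1)
J(m) = 7 + m (J(m) = 1*(7 + m) = 7 + m)
G = -160894/162531 (G = (16345 + 13789/9)/(-15531 - 2528) = (160894/9)/(-18059) = (160894/9)*(-1/18059) = -160894/162531 ≈ -0.98993)
I(q, u) = 1/(-17 - 4*u) (I(q, u) = 1/(7 - 4*(6 + u)) = 1/(7 + (-24 - 4*u)) = 1/(-17 - 4*u))
I(42, -112) - G = -1/(17 + 4*(-112)) - 1*(-160894/162531) = -1/(17 - 448) + 160894/162531 = -1/(-431) + 160894/162531 = -1*(-1/431) + 160894/162531 = 1/431 + 160894/162531 = 69507845/70050861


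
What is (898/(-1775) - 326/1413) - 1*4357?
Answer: -10929530299/2508075 ≈ -4357.7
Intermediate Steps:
(898/(-1775) - 326/1413) - 1*4357 = (898*(-1/1775) - 326*1/1413) - 4357 = (-898/1775 - 326/1413) - 4357 = -1847524/2508075 - 4357 = -10929530299/2508075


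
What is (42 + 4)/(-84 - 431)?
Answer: -46/515 ≈ -0.089320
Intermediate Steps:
(42 + 4)/(-84 - 431) = 46/(-515) = 46*(-1/515) = -46/515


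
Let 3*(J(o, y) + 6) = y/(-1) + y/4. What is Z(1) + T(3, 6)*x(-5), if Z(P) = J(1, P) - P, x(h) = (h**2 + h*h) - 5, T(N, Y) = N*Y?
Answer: 3211/4 ≈ 802.75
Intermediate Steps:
J(o, y) = -6 - y/4 (J(o, y) = -6 + (y/(-1) + y/4)/3 = -6 + (y*(-1) + y*(1/4))/3 = -6 + (-y + y/4)/3 = -6 + (-3*y/4)/3 = -6 - y/4)
x(h) = -5 + 2*h**2 (x(h) = (h**2 + h**2) - 5 = 2*h**2 - 5 = -5 + 2*h**2)
Z(P) = -6 - 5*P/4 (Z(P) = (-6 - P/4) - P = -6 - 5*P/4)
Z(1) + T(3, 6)*x(-5) = (-6 - 5/4*1) + (3*6)*(-5 + 2*(-5)**2) = (-6 - 5/4) + 18*(-5 + 2*25) = -29/4 + 18*(-5 + 50) = -29/4 + 18*45 = -29/4 + 810 = 3211/4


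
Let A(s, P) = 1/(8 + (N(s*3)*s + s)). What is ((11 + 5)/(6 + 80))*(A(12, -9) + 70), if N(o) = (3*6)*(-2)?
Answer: 57678/4429 ≈ 13.023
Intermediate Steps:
N(o) = -36 (N(o) = 18*(-2) = -36)
A(s, P) = 1/(8 - 35*s) (A(s, P) = 1/(8 + (-36*s + s)) = 1/(8 - 35*s))
((11 + 5)/(6 + 80))*(A(12, -9) + 70) = ((11 + 5)/(6 + 80))*(1/(8 - 35*12) + 70) = (16/86)*(1/(8 - 420) + 70) = (16*(1/86))*(1/(-412) + 70) = 8*(-1/412 + 70)/43 = (8/43)*(28839/412) = 57678/4429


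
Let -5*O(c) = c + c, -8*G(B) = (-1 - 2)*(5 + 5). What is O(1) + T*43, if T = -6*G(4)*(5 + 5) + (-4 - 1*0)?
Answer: -49237/5 ≈ -9847.4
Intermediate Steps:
G(B) = 15/4 (G(B) = -(-1 - 2)*(5 + 5)/8 = -(-3)*10/8 = -⅛*(-30) = 15/4)
T = -229 (T = -45*(5 + 5)/2 + (-4 - 1*0) = -45*10/2 + (-4 + 0) = -6*75/2 - 4 = -225 - 4 = -229)
O(c) = -2*c/5 (O(c) = -(c + c)/5 = -2*c/5)
O(1) + T*43 = -⅖*1 - 229*43 = -⅖ - 9847 = -49237/5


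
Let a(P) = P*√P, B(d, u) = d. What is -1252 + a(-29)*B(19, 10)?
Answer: -1252 - 551*I*√29 ≈ -1252.0 - 2967.2*I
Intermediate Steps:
a(P) = P^(3/2)
-1252 + a(-29)*B(19, 10) = -1252 + (-29)^(3/2)*19 = -1252 - 29*I*√29*19 = -1252 - 551*I*√29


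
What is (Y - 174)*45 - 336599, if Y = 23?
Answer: -343394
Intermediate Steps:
(Y - 174)*45 - 336599 = (23 - 174)*45 - 336599 = -151*45 - 336599 = -6795 - 336599 = -343394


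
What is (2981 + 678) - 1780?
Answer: 1879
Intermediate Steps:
(2981 + 678) - 1780 = 3659 - 1780 = 1879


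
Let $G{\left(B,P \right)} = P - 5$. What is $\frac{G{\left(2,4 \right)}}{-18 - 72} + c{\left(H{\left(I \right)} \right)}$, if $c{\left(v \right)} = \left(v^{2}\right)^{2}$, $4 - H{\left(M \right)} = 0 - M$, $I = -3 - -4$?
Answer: $\frac{56251}{90} \approx 625.01$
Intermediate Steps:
$G{\left(B,P \right)} = -5 + P$
$I = 1$ ($I = -3 + 4 = 1$)
$H{\left(M \right)} = 4 + M$ ($H{\left(M \right)} = 4 - \left(0 - M\right) = 4 - - M = 4 + M$)
$c{\left(v \right)} = v^{4}$
$\frac{G{\left(2,4 \right)}}{-18 - 72} + c{\left(H{\left(I \right)} \right)} = \frac{-5 + 4}{-18 - 72} + \left(4 + 1\right)^{4} = - \frac{1}{-90} + 5^{4} = \left(-1\right) \left(- \frac{1}{90}\right) + 625 = \frac{1}{90} + 625 = \frac{56251}{90}$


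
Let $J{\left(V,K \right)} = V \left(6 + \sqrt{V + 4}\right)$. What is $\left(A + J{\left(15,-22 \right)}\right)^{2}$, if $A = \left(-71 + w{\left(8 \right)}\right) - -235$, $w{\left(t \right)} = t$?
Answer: $72919 + 7860 \sqrt{19} \approx 1.0718 \cdot 10^{5}$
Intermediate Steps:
$J{\left(V,K \right)} = V \left(6 + \sqrt{4 + V}\right)$
$A = 172$ ($A = \left(-71 + 8\right) - -235 = -63 + 235 = 172$)
$\left(A + J{\left(15,-22 \right)}\right)^{2} = \left(172 + 15 \left(6 + \sqrt{4 + 15}\right)\right)^{2} = \left(172 + 15 \left(6 + \sqrt{19}\right)\right)^{2} = \left(172 + \left(90 + 15 \sqrt{19}\right)\right)^{2} = \left(262 + 15 \sqrt{19}\right)^{2}$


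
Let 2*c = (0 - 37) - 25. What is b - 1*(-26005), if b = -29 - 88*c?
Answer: 28704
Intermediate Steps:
c = -31 (c = ((0 - 37) - 25)/2 = (-37 - 25)/2 = (½)*(-62) = -31)
b = 2699 (b = -29 - 88*(-31) = -29 + 2728 = 2699)
b - 1*(-26005) = 2699 - 1*(-26005) = 2699 + 26005 = 28704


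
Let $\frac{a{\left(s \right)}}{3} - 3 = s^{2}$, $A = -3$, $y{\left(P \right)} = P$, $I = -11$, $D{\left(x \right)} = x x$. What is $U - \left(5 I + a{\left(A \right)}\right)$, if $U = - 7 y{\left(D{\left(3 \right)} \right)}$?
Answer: $-44$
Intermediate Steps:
$D{\left(x \right)} = x^{2}$
$a{\left(s \right)} = 9 + 3 s^{2}$
$U = -63$ ($U = - 7 \cdot 3^{2} = \left(-7\right) 9 = -63$)
$U - \left(5 I + a{\left(A \right)}\right) = -63 - \left(5 \left(-11\right) + \left(9 + 3 \left(-3\right)^{2}\right)\right) = -63 - \left(-55 + \left(9 + 3 \cdot 9\right)\right) = -63 - \left(-55 + \left(9 + 27\right)\right) = -63 - \left(-55 + 36\right) = -63 - -19 = -63 + 19 = -44$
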